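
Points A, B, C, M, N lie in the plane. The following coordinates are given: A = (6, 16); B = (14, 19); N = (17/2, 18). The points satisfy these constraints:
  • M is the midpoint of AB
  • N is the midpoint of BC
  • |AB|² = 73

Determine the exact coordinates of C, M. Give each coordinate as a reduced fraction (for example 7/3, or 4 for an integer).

1. M_x = 10  [2·M = A+B = (6, 16)+(14, 19)]
2. M_y = 35/2  [2·M = A+B = (6, 16)+(14, 19)]
   so M = (10, 35/2)
3. C_x = 3  [C = 2·N−B = 2·(17/2, 18)−(14, 19)]
4. C_y = 17  [C = 2·N−B = 2·(17/2, 18)−(14, 19)]
   so C = (3, 17)

C = (3, 17)
M = (10, 35/2)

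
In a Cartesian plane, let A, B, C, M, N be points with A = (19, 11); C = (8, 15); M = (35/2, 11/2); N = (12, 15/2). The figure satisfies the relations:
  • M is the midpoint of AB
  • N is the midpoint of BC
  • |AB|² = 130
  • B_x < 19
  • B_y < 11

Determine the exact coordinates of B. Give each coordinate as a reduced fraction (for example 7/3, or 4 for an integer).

1. B_x = 16  [B = 2·M−A = 2·(35/2, 11/2)−(19, 11)]
2. B_y = 0  [B = 2·M−A = 2·(35/2, 11/2)−(19, 11)]
   so B = (16, 0)

B = (16, 0)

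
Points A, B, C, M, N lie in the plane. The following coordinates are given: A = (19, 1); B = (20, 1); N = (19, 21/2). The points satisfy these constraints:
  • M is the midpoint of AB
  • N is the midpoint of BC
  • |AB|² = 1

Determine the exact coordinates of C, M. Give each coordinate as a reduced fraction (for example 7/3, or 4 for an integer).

1. M_x = 39/2  [2·M = A+B = (19, 1)+(20, 1)]
2. M_y = 1  [2·M = A+B = (19, 1)+(20, 1)]
   so M = (39/2, 1)
3. C_x = 18  [C = 2·N−B = 2·(19, 21/2)−(20, 1)]
4. C_y = 20  [C = 2·N−B = 2·(19, 21/2)−(20, 1)]
   so C = (18, 20)

C = (18, 20)
M = (39/2, 1)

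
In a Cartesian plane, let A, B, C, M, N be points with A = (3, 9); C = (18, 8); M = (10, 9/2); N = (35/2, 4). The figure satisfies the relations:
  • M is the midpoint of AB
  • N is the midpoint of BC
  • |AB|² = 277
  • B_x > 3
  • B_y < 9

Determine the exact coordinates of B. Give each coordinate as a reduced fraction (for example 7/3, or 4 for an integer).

1. B_x = 17  [B = 2·M−A = 2·(10, 9/2)−(3, 9)]
2. B_y = 0  [B = 2·M−A = 2·(10, 9/2)−(3, 9)]
   so B = (17, 0)

B = (17, 0)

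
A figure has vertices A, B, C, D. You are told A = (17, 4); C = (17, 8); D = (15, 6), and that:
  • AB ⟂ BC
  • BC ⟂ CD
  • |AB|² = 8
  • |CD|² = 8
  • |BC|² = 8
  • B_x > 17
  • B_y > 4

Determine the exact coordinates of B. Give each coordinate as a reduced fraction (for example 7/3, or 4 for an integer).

B = (19, 6)

1. B_x = 19  [[BC ⟂ CD ⇒ 2x+2y-50=0] ∩ [|B−(17, 4)|²=8]]
2. B_y = 6  [[BC ⟂ CD ⇒ 2x+2y-50=0] ∩ [|B−(17, 4)|²=8]]
   so B = (19, 6)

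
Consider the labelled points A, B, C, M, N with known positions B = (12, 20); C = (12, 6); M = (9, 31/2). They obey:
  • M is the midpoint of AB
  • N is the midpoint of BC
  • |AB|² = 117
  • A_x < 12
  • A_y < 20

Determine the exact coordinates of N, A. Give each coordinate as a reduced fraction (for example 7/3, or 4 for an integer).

N = (12, 13)
A = (6, 11)

1. A_x = 6  [A = 2·M−B = 2·(9, 31/2)−(12, 20)]
2. A_y = 11  [A = 2·M−B = 2·(9, 31/2)−(12, 20)]
   so A = (6, 11)
3. N_x = 12  [2·N = B+C = (12, 20)+(12, 6)]
4. N_y = 13  [2·N = B+C = (12, 20)+(12, 6)]
   so N = (12, 13)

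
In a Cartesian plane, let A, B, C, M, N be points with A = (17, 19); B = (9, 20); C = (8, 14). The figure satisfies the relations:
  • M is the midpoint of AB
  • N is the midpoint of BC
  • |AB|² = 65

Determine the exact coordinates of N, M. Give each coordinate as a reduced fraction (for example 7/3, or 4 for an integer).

N = (17/2, 17)
M = (13, 39/2)

1. M_x = 13  [2·M = A+B = (17, 19)+(9, 20)]
2. M_y = 39/2  [2·M = A+B = (17, 19)+(9, 20)]
   so M = (13, 39/2)
3. N_x = 17/2  [2·N = B+C = (9, 20)+(8, 14)]
4. N_y = 17  [2·N = B+C = (9, 20)+(8, 14)]
   so N = (17/2, 17)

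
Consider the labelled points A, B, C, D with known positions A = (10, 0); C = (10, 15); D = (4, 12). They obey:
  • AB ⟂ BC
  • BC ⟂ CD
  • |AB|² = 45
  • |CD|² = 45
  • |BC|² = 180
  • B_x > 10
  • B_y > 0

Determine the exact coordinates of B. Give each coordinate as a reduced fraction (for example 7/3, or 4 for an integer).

1. B_x = 16  [[BC ⟂ CD ⇒ 6x+3y-105=0] ∩ [|B−(10, 0)|²=45]]
2. B_y = 3  [[BC ⟂ CD ⇒ 6x+3y-105=0] ∩ [|B−(10, 0)|²=45]]
   so B = (16, 3)

B = (16, 3)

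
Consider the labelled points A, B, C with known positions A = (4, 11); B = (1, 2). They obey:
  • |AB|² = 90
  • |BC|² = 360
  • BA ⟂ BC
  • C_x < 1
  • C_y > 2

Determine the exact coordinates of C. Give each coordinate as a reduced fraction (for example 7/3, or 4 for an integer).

1. C_x = -17  [[BA ⟂ BC ⇒ 3x+9y-21=0] ∩ [|C−(1, 2)|²=360]]
2. C_y = 8  [[BA ⟂ BC ⇒ 3x+9y-21=0] ∩ [|C−(1, 2)|²=360]]
   so C = (-17, 8)

C = (-17, 8)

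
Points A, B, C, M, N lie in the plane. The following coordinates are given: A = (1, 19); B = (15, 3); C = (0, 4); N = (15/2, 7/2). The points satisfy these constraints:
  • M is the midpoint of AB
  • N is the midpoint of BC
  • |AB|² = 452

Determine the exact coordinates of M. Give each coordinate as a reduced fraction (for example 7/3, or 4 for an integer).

1. M_x = 8  [2·M = A+B = (1, 19)+(15, 3)]
2. M_y = 11  [2·M = A+B = (1, 19)+(15, 3)]
   so M = (8, 11)

M = (8, 11)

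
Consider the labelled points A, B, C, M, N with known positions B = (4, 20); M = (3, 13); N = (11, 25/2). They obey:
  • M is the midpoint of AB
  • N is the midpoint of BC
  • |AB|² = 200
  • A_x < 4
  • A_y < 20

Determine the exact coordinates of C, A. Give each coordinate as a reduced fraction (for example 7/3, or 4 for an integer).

1. A_x = 2  [A = 2·M−B = 2·(3, 13)−(4, 20)]
2. A_y = 6  [A = 2·M−B = 2·(3, 13)−(4, 20)]
   so A = (2, 6)
3. C_x = 18  [C = 2·N−B = 2·(11, 25/2)−(4, 20)]
4. C_y = 5  [C = 2·N−B = 2·(11, 25/2)−(4, 20)]
   so C = (18, 5)

C = (18, 5)
A = (2, 6)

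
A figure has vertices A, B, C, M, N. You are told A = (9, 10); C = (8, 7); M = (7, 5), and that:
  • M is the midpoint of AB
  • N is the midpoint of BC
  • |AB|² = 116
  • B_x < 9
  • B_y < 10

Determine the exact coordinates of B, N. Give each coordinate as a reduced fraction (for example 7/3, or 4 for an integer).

1. B_x = 5  [B = 2·M−A = 2·(7, 5)−(9, 10)]
2. B_y = 0  [B = 2·M−A = 2·(7, 5)−(9, 10)]
   so B = (5, 0)
3. N_x = 13/2  [2·N = B+C = (5, 0)+(8, 7)]
4. N_y = 7/2  [2·N = B+C = (5, 0)+(8, 7)]
   so N = (13/2, 7/2)

B = (5, 0)
N = (13/2, 7/2)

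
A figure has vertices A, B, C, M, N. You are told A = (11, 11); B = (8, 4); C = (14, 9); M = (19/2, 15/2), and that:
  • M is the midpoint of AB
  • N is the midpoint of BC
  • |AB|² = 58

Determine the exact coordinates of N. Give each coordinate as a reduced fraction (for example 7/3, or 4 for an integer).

1. N_x = 11  [2·N = B+C = (8, 4)+(14, 9)]
2. N_y = 13/2  [2·N = B+C = (8, 4)+(14, 9)]
   so N = (11, 13/2)

N = (11, 13/2)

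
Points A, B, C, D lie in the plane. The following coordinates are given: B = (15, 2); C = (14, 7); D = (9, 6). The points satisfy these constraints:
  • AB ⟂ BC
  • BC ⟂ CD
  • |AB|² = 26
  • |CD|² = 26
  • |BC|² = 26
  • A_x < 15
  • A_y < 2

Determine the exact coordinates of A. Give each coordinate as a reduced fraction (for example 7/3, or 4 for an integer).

1. A_x = 10  [[AB ⟂ BC ⇒ 1x-5y-5=0] ∩ [|A−(15, 2)|²=26]]
2. A_y = 1  [[AB ⟂ BC ⇒ 1x-5y-5=0] ∩ [|A−(15, 2)|²=26]]
   so A = (10, 1)

A = (10, 1)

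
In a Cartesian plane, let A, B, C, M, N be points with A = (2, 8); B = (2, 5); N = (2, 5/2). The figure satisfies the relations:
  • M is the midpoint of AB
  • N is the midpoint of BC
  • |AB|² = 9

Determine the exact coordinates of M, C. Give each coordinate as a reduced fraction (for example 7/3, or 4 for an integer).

M = (2, 13/2)
C = (2, 0)

1. M_x = 2  [2·M = A+B = (2, 8)+(2, 5)]
2. M_y = 13/2  [2·M = A+B = (2, 8)+(2, 5)]
   so M = (2, 13/2)
3. C_x = 2  [C = 2·N−B = 2·(2, 5/2)−(2, 5)]
4. C_y = 0  [C = 2·N−B = 2·(2, 5/2)−(2, 5)]
   so C = (2, 0)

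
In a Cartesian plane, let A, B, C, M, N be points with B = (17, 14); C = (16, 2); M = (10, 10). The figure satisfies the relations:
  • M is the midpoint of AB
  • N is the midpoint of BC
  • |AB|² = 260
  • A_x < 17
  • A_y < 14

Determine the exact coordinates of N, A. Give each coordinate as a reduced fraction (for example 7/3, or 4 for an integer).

1. A_x = 3  [A = 2·M−B = 2·(10, 10)−(17, 14)]
2. A_y = 6  [A = 2·M−B = 2·(10, 10)−(17, 14)]
   so A = (3, 6)
3. N_x = 33/2  [2·N = B+C = (17, 14)+(16, 2)]
4. N_y = 8  [2·N = B+C = (17, 14)+(16, 2)]
   so N = (33/2, 8)

N = (33/2, 8)
A = (3, 6)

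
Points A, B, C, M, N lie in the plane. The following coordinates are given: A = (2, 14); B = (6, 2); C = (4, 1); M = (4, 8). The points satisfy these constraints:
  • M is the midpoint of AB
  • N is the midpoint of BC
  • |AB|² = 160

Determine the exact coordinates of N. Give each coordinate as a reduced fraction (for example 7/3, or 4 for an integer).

1. N_x = 5  [2·N = B+C = (6, 2)+(4, 1)]
2. N_y = 3/2  [2·N = B+C = (6, 2)+(4, 1)]
   so N = (5, 3/2)

N = (5, 3/2)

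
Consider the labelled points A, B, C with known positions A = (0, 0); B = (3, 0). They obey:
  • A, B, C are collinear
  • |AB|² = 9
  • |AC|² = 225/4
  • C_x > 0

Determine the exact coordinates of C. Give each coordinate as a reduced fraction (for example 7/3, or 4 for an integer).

C = (15/2, 0)

1. C_x = 15/2  [[A, B, C are collinear ⇒ 3y=0] ∩ [|C−(0, 0)|²=225/4]]
2. C_y = 0  [[A, B, C are collinear ⇒ 3y=0] ∩ [|C−(0, 0)|²=225/4]]
   so C = (15/2, 0)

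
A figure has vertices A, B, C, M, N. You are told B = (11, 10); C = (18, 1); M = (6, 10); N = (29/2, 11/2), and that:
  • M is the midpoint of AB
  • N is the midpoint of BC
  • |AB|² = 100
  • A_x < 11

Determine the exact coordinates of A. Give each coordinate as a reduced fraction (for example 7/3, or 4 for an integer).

A = (1, 10)

1. A_x = 1  [A = 2·M−B = 2·(6, 10)−(11, 10)]
2. A_y = 10  [A = 2·M−B = 2·(6, 10)−(11, 10)]
   so A = (1, 10)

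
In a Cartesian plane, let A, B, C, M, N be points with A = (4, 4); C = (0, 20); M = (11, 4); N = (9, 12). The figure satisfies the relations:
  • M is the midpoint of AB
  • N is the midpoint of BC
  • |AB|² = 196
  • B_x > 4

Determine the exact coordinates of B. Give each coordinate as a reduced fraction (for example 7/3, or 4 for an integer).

1. B_x = 18  [B = 2·M−A = 2·(11, 4)−(4, 4)]
2. B_y = 4  [B = 2·M−A = 2·(11, 4)−(4, 4)]
   so B = (18, 4)

B = (18, 4)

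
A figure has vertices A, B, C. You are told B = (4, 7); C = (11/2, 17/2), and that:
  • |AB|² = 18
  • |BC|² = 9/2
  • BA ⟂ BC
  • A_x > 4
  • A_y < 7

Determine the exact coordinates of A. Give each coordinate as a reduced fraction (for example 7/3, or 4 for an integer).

1. A_x = 7  [[BA ⟂ BC ⇒ 3/2x+3/2y-33/2=0] ∩ [|A−(4, 7)|²=18]]
2. A_y = 4  [[BA ⟂ BC ⇒ 3/2x+3/2y-33/2=0] ∩ [|A−(4, 7)|²=18]]
   so A = (7, 4)

A = (7, 4)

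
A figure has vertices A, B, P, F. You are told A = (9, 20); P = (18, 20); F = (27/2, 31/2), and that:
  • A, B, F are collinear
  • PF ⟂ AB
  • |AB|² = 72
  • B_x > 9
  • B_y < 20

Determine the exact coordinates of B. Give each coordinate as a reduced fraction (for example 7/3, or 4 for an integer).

1. B_x = 15  [[A, B, F are collinear ⇒ -9/2x-9/2y+261/2=0] ∩ [|B−(9, 20)|²=72]]
2. B_y = 14  [[A, B, F are collinear ⇒ -9/2x-9/2y+261/2=0] ∩ [|B−(9, 20)|²=72]]
   so B = (15, 14)

B = (15, 14)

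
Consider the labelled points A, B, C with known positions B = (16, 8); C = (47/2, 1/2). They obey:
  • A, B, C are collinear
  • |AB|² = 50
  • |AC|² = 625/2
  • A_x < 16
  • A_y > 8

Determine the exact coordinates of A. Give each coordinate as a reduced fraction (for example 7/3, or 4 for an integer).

A = (11, 13)

1. A_x = 11  [[A, B, C are collinear ⇒ 15/2x+15/2y-180=0] ∩ [|A−(16, 8)|²=50]]
2. A_y = 13  [[A, B, C are collinear ⇒ 15/2x+15/2y-180=0] ∩ [|A−(16, 8)|²=50]]
   so A = (11, 13)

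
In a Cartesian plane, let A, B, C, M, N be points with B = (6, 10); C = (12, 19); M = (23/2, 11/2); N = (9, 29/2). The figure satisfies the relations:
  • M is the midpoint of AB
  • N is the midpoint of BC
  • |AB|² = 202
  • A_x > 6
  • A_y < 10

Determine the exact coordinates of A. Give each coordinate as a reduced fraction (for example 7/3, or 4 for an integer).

A = (17, 1)

1. A_x = 17  [A = 2·M−B = 2·(23/2, 11/2)−(6, 10)]
2. A_y = 1  [A = 2·M−B = 2·(23/2, 11/2)−(6, 10)]
   so A = (17, 1)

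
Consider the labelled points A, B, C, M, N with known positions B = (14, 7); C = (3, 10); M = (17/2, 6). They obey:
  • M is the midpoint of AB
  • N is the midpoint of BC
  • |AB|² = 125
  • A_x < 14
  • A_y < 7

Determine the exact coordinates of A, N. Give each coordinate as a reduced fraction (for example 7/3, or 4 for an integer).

1. A_x = 3  [A = 2·M−B = 2·(17/2, 6)−(14, 7)]
2. A_y = 5  [A = 2·M−B = 2·(17/2, 6)−(14, 7)]
   so A = (3, 5)
3. N_x = 17/2  [2·N = B+C = (14, 7)+(3, 10)]
4. N_y = 17/2  [2·N = B+C = (14, 7)+(3, 10)]
   so N = (17/2, 17/2)

A = (3, 5)
N = (17/2, 17/2)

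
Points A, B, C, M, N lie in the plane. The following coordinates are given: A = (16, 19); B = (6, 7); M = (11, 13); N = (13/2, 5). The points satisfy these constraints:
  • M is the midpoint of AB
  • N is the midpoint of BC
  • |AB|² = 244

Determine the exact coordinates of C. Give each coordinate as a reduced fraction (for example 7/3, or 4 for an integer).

C = (7, 3)

1. C_x = 7  [C = 2·N−B = 2·(13/2, 5)−(6, 7)]
2. C_y = 3  [C = 2·N−B = 2·(13/2, 5)−(6, 7)]
   so C = (7, 3)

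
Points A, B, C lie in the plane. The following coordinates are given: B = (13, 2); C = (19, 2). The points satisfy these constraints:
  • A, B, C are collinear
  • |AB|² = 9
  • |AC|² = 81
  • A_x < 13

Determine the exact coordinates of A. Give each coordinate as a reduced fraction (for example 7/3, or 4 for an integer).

A = (10, 2)

1. A_x = 10  [[A, B, C are collinear ⇒ 6y-12=0] ∩ [|A−(13, 2)|²=9]]
2. A_y = 2  [[A, B, C are collinear ⇒ 6y-12=0] ∩ [|A−(13, 2)|²=9]]
   so A = (10, 2)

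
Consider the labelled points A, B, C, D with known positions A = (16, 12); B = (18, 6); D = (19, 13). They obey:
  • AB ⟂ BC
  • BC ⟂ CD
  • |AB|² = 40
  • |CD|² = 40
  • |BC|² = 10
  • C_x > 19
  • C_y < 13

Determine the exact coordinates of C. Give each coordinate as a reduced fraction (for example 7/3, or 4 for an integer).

1. C_x = 21  [[AB ⟂ BC ⇒ 2x-6y=0] ∩ [|C−(19, 13)|²=40]]
2. C_y = 7  [[AB ⟂ BC ⇒ 2x-6y=0] ∩ [|C−(19, 13)|²=40]]
   so C = (21, 7)

C = (21, 7)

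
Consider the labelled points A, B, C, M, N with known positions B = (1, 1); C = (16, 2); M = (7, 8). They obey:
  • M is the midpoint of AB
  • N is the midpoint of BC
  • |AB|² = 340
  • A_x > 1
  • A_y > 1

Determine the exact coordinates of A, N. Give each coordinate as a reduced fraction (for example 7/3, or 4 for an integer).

1. A_x = 13  [A = 2·M−B = 2·(7, 8)−(1, 1)]
2. A_y = 15  [A = 2·M−B = 2·(7, 8)−(1, 1)]
   so A = (13, 15)
3. N_x = 17/2  [2·N = B+C = (1, 1)+(16, 2)]
4. N_y = 3/2  [2·N = B+C = (1, 1)+(16, 2)]
   so N = (17/2, 3/2)

A = (13, 15)
N = (17/2, 3/2)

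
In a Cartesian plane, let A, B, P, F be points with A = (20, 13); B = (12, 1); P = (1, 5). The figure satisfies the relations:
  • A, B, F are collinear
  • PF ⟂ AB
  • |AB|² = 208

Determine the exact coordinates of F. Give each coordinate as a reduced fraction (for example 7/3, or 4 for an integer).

F = (136/13, -17/13)

1. F_x = 136/13  [[A, B, F are collinear ⇒ 12x-8y-136=0] ∩ [PF ⟂ AB ⇒ -8x-12y+68=0]]
2. F_y = -17/13  [[A, B, F are collinear ⇒ 12x-8y-136=0] ∩ [PF ⟂ AB ⇒ -8x-12y+68=0]]
   so F = (136/13, -17/13)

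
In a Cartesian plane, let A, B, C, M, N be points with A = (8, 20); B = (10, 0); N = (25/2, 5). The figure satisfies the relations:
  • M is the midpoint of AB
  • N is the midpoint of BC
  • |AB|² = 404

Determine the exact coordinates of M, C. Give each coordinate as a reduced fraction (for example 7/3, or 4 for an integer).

M = (9, 10)
C = (15, 10)

1. M_x = 9  [2·M = A+B = (8, 20)+(10, 0)]
2. M_y = 10  [2·M = A+B = (8, 20)+(10, 0)]
   so M = (9, 10)
3. C_x = 15  [C = 2·N−B = 2·(25/2, 5)−(10, 0)]
4. C_y = 10  [C = 2·N−B = 2·(25/2, 5)−(10, 0)]
   so C = (15, 10)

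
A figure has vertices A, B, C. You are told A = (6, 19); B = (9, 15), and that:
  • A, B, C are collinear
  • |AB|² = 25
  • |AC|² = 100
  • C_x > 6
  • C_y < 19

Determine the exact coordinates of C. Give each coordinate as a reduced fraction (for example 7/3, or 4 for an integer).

C = (12, 11)

1. C_x = 12  [[A, B, C are collinear ⇒ 4x+3y-81=0] ∩ [|C−(6, 19)|²=100]]
2. C_y = 11  [[A, B, C are collinear ⇒ 4x+3y-81=0] ∩ [|C−(6, 19)|²=100]]
   so C = (12, 11)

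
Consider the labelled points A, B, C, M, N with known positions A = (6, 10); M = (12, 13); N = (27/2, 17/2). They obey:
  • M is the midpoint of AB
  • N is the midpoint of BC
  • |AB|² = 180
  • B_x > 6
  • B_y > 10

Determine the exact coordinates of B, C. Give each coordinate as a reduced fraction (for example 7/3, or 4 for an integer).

1. B_x = 18  [B = 2·M−A = 2·(12, 13)−(6, 10)]
2. B_y = 16  [B = 2·M−A = 2·(12, 13)−(6, 10)]
   so B = (18, 16)
3. C_x = 9  [C = 2·N−B = 2·(27/2, 17/2)−(18, 16)]
4. C_y = 1  [C = 2·N−B = 2·(27/2, 17/2)−(18, 16)]
   so C = (9, 1)

B = (18, 16)
C = (9, 1)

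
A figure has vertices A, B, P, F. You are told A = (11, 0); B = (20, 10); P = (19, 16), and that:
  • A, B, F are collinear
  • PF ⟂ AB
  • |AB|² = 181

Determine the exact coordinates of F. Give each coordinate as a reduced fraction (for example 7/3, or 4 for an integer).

1. F_x = 4079/181  [[A, B, F are collinear ⇒ -10x+9y+110=0] ∩ [PF ⟂ AB ⇒ 9x+10y-331=0]]
2. F_y = 2320/181  [[A, B, F are collinear ⇒ -10x+9y+110=0] ∩ [PF ⟂ AB ⇒ 9x+10y-331=0]]
   so F = (4079/181, 2320/181)

F = (4079/181, 2320/181)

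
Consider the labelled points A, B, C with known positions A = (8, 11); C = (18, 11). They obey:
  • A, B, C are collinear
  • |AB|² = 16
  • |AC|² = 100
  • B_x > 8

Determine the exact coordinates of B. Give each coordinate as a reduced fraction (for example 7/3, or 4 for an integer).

B = (12, 11)

1. B_x = 12  [[A, B, C are collinear ⇒ -10y+110=0] ∩ [|B−(8, 11)|²=16]]
2. B_y = 11  [[A, B, C are collinear ⇒ -10y+110=0] ∩ [|B−(8, 11)|²=16]]
   so B = (12, 11)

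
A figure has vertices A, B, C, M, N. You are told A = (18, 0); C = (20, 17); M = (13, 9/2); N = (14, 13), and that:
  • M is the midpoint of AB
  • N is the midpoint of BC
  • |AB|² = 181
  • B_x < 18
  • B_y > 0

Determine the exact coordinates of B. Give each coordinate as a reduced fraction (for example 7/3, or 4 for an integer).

B = (8, 9)

1. B_x = 8  [B = 2·M−A = 2·(13, 9/2)−(18, 0)]
2. B_y = 9  [B = 2·M−A = 2·(13, 9/2)−(18, 0)]
   so B = (8, 9)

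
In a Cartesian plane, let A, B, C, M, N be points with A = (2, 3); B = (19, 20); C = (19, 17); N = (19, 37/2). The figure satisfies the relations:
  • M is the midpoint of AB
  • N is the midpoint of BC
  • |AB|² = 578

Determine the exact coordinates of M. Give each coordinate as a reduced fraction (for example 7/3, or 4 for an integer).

M = (21/2, 23/2)

1. M_x = 21/2  [2·M = A+B = (2, 3)+(19, 20)]
2. M_y = 23/2  [2·M = A+B = (2, 3)+(19, 20)]
   so M = (21/2, 23/2)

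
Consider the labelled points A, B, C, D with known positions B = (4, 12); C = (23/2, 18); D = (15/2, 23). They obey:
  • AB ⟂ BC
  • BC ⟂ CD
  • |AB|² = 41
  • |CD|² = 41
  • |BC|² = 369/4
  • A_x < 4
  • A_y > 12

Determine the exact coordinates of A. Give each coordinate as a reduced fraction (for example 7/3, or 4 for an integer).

1. A_x = 0  [[AB ⟂ BC ⇒ -15/2x-6y+102=0] ∩ [|A−(4, 12)|²=41]]
2. A_y = 17  [[AB ⟂ BC ⇒ -15/2x-6y+102=0] ∩ [|A−(4, 12)|²=41]]
   so A = (0, 17)

A = (0, 17)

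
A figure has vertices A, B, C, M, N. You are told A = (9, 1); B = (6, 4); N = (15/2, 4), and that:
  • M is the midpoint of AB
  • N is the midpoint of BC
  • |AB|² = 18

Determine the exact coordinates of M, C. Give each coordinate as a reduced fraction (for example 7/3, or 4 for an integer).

M = (15/2, 5/2)
C = (9, 4)

1. M_x = 15/2  [2·M = A+B = (9, 1)+(6, 4)]
2. M_y = 5/2  [2·M = A+B = (9, 1)+(6, 4)]
   so M = (15/2, 5/2)
3. C_x = 9  [C = 2·N−B = 2·(15/2, 4)−(6, 4)]
4. C_y = 4  [C = 2·N−B = 2·(15/2, 4)−(6, 4)]
   so C = (9, 4)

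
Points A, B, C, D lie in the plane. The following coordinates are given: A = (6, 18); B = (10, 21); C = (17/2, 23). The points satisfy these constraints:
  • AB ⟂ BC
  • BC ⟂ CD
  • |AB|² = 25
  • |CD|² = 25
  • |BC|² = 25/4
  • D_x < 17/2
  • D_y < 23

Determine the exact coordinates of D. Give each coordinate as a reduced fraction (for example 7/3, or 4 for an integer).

D = (9/2, 20)

1. D_x = 9/2  [[BC ⟂ CD ⇒ -3/2x+2y-133/4=0] ∩ [|D−(17/2, 23)|²=25]]
2. D_y = 20  [[BC ⟂ CD ⇒ -3/2x+2y-133/4=0] ∩ [|D−(17/2, 23)|²=25]]
   so D = (9/2, 20)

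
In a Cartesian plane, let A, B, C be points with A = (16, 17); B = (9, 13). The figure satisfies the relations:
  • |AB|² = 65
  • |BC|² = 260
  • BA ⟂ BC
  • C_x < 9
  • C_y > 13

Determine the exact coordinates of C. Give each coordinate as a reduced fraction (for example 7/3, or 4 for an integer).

1. C_x = 1  [[BA ⟂ BC ⇒ 7x+4y-115=0] ∩ [|C−(9, 13)|²=260]]
2. C_y = 27  [[BA ⟂ BC ⇒ 7x+4y-115=0] ∩ [|C−(9, 13)|²=260]]
   so C = (1, 27)

C = (1, 27)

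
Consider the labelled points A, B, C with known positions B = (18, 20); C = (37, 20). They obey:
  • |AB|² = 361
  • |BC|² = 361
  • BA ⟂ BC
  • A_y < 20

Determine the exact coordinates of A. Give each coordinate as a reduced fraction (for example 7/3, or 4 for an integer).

1. A_x = 18  [[BA ⟂ BC ⇒ 19x-342=0] ∩ [|A−(18, 20)|²=361]]
2. A_y = 1  [[BA ⟂ BC ⇒ 19x-342=0] ∩ [|A−(18, 20)|²=361]]
   so A = (18, 1)

A = (18, 1)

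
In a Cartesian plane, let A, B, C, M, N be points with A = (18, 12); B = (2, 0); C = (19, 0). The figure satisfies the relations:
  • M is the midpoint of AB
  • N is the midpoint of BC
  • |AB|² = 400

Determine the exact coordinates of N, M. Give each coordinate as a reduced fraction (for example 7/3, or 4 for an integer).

1. M_x = 10  [2·M = A+B = (18, 12)+(2, 0)]
2. M_y = 6  [2·M = A+B = (18, 12)+(2, 0)]
   so M = (10, 6)
3. N_x = 21/2  [2·N = B+C = (2, 0)+(19, 0)]
4. N_y = 0  [2·N = B+C = (2, 0)+(19, 0)]
   so N = (21/2, 0)

N = (21/2, 0)
M = (10, 6)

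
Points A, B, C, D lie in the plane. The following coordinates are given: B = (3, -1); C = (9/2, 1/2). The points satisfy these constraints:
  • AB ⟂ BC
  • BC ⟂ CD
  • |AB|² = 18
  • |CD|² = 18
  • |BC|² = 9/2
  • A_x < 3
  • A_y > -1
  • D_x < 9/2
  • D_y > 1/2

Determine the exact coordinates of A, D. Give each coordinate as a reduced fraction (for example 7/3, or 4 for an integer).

1. A_x = 0  [[AB ⟂ BC ⇒ -3/2x-3/2y+3=0] ∩ [|A−(3, -1)|²=18]]
2. A_y = 2  [[AB ⟂ BC ⇒ -3/2x-3/2y+3=0] ∩ [|A−(3, -1)|²=18]]
   so A = (0, 2)
3. D_x = 3/2  [[BC ⟂ CD ⇒ 3/2x+3/2y-15/2=0] ∩ [|D−(9/2, 1/2)|²=18]]
4. D_y = 7/2  [[BC ⟂ CD ⇒ 3/2x+3/2y-15/2=0] ∩ [|D−(9/2, 1/2)|²=18]]
   so D = (3/2, 7/2)

A = (0, 2)
D = (3/2, 7/2)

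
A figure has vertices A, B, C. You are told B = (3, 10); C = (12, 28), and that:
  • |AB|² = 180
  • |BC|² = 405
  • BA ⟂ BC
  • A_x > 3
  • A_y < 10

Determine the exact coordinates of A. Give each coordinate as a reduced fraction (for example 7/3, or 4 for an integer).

1. A_x = 15  [[BA ⟂ BC ⇒ 9x+18y-207=0] ∩ [|A−(3, 10)|²=180]]
2. A_y = 4  [[BA ⟂ BC ⇒ 9x+18y-207=0] ∩ [|A−(3, 10)|²=180]]
   so A = (15, 4)

A = (15, 4)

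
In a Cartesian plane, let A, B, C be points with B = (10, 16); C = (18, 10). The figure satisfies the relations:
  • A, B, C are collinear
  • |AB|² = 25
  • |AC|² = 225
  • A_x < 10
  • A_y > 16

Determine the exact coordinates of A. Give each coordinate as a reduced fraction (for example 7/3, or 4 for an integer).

A = (6, 19)

1. A_x = 6  [[A, B, C are collinear ⇒ 6x+8y-188=0] ∩ [|A−(10, 16)|²=25]]
2. A_y = 19  [[A, B, C are collinear ⇒ 6x+8y-188=0] ∩ [|A−(10, 16)|²=25]]
   so A = (6, 19)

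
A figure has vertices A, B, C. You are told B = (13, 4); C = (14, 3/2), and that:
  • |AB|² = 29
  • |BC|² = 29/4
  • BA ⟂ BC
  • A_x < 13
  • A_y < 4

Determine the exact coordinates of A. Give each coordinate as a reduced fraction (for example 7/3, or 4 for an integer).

A = (8, 2)

1. A_x = 8  [[BA ⟂ BC ⇒ 1x-5/2y-3=0] ∩ [|A−(13, 4)|²=29]]
2. A_y = 2  [[BA ⟂ BC ⇒ 1x-5/2y-3=0] ∩ [|A−(13, 4)|²=29]]
   so A = (8, 2)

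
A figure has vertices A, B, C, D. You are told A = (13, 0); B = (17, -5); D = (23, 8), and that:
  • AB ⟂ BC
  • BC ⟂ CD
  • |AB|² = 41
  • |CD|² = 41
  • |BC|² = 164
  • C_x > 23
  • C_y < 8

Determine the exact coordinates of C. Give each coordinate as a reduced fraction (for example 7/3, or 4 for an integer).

1. C_x = 27  [[AB ⟂ BC ⇒ 4x-5y-93=0] ∩ [|C−(23, 8)|²=41]]
2. C_y = 3  [[AB ⟂ BC ⇒ 4x-5y-93=0] ∩ [|C−(23, 8)|²=41]]
   so C = (27, 3)

C = (27, 3)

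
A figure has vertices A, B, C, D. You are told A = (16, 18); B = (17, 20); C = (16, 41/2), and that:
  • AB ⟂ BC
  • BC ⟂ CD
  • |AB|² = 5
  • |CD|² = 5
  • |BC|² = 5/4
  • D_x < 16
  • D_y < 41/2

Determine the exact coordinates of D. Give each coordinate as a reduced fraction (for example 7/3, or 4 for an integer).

D = (15, 37/2)

1. D_x = 15  [[BC ⟂ CD ⇒ -1x+1/2y+23/4=0] ∩ [|D−(16, 41/2)|²=5]]
2. D_y = 37/2  [[BC ⟂ CD ⇒ -1x+1/2y+23/4=0] ∩ [|D−(16, 41/2)|²=5]]
   so D = (15, 37/2)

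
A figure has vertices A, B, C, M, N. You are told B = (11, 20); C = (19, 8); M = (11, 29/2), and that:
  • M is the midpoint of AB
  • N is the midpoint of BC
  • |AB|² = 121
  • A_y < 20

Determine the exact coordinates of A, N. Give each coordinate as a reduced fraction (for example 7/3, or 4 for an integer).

A = (11, 9)
N = (15, 14)

1. A_x = 11  [A = 2·M−B = 2·(11, 29/2)−(11, 20)]
2. A_y = 9  [A = 2·M−B = 2·(11, 29/2)−(11, 20)]
   so A = (11, 9)
3. N_x = 15  [2·N = B+C = (11, 20)+(19, 8)]
4. N_y = 14  [2·N = B+C = (11, 20)+(19, 8)]
   so N = (15, 14)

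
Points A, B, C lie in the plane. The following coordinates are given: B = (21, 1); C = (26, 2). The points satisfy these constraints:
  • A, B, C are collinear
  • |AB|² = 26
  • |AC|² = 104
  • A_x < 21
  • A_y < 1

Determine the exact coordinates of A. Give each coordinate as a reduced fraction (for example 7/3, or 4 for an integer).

1. A_x = 16  [[A, B, C are collinear ⇒ -1x+5y+16=0] ∩ [|A−(21, 1)|²=26]]
2. A_y = 0  [[A, B, C are collinear ⇒ -1x+5y+16=0] ∩ [|A−(21, 1)|²=26]]
   so A = (16, 0)

A = (16, 0)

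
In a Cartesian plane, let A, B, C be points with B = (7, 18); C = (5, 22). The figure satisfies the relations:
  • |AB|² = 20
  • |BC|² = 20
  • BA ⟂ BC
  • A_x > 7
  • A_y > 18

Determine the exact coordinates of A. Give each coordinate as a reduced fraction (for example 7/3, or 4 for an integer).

1. A_x = 11  [[BA ⟂ BC ⇒ -2x+4y-58=0] ∩ [|A−(7, 18)|²=20]]
2. A_y = 20  [[BA ⟂ BC ⇒ -2x+4y-58=0] ∩ [|A−(7, 18)|²=20]]
   so A = (11, 20)

A = (11, 20)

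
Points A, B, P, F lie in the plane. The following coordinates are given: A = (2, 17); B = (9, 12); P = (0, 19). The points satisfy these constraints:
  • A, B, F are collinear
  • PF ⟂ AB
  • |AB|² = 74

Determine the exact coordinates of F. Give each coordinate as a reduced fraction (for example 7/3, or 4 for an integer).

F = (-10/37, 689/37)

1. F_x = -10/37  [[A, B, F are collinear ⇒ 5x+7y-129=0] ∩ [PF ⟂ AB ⇒ 7x-5y+95=0]]
2. F_y = 689/37  [[A, B, F are collinear ⇒ 5x+7y-129=0] ∩ [PF ⟂ AB ⇒ 7x-5y+95=0]]
   so F = (-10/37, 689/37)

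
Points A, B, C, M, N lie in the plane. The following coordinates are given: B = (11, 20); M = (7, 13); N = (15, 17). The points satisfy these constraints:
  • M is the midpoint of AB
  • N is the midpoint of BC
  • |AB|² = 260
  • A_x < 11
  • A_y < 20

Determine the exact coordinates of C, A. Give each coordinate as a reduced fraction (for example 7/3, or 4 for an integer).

C = (19, 14)
A = (3, 6)

1. A_x = 3  [A = 2·M−B = 2·(7, 13)−(11, 20)]
2. A_y = 6  [A = 2·M−B = 2·(7, 13)−(11, 20)]
   so A = (3, 6)
3. C_x = 19  [C = 2·N−B = 2·(15, 17)−(11, 20)]
4. C_y = 14  [C = 2·N−B = 2·(15, 17)−(11, 20)]
   so C = (19, 14)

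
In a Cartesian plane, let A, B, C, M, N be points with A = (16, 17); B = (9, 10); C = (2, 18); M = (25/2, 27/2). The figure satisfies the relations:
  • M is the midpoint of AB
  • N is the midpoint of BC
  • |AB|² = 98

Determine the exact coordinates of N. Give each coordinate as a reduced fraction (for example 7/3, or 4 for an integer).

N = (11/2, 14)

1. N_x = 11/2  [2·N = B+C = (9, 10)+(2, 18)]
2. N_y = 14  [2·N = B+C = (9, 10)+(2, 18)]
   so N = (11/2, 14)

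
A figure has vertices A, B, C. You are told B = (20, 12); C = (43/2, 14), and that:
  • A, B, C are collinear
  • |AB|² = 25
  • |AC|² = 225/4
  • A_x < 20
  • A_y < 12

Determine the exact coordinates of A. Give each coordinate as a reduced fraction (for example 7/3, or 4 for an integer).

1. A_x = 17  [[A, B, C are collinear ⇒ -2x+3/2y+22=0] ∩ [|A−(20, 12)|²=25]]
2. A_y = 8  [[A, B, C are collinear ⇒ -2x+3/2y+22=0] ∩ [|A−(20, 12)|²=25]]
   so A = (17, 8)

A = (17, 8)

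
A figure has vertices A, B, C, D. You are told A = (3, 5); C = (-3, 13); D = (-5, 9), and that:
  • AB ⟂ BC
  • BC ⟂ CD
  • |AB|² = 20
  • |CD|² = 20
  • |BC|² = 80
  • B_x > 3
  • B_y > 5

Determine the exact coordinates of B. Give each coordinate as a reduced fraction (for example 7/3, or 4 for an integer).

1. B_x = 5  [[BC ⟂ CD ⇒ 2x+4y-46=0] ∩ [|B−(3, 5)|²=20]]
2. B_y = 9  [[BC ⟂ CD ⇒ 2x+4y-46=0] ∩ [|B−(3, 5)|²=20]]
   so B = (5, 9)

B = (5, 9)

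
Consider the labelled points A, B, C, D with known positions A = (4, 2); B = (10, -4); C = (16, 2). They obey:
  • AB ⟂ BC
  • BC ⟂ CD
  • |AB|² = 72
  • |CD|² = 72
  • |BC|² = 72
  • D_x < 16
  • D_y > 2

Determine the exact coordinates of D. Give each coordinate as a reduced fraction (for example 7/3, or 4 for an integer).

1. D_x = 10  [[BC ⟂ CD ⇒ 6x+6y-108=0] ∩ [|D−(16, 2)|²=72]]
2. D_y = 8  [[BC ⟂ CD ⇒ 6x+6y-108=0] ∩ [|D−(16, 2)|²=72]]
   so D = (10, 8)

D = (10, 8)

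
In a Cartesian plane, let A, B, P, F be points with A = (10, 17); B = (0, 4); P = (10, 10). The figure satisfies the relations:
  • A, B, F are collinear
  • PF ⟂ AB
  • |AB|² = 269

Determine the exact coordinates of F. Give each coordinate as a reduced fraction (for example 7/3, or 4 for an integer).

1. F_x = 1780/269  [[A, B, F are collinear ⇒ 13x-10y+40=0] ∩ [PF ⟂ AB ⇒ -10x-13y+230=0]]
2. F_y = 3390/269  [[A, B, F are collinear ⇒ 13x-10y+40=0] ∩ [PF ⟂ AB ⇒ -10x-13y+230=0]]
   so F = (1780/269, 3390/269)

F = (1780/269, 3390/269)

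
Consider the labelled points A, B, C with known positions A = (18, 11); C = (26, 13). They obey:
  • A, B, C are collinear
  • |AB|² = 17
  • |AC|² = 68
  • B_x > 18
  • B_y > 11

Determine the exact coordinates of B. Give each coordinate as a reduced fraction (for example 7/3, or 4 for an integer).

1. B_x = 22  [[A, B, C are collinear ⇒ 2x-8y+52=0] ∩ [|B−(18, 11)|²=17]]
2. B_y = 12  [[A, B, C are collinear ⇒ 2x-8y+52=0] ∩ [|B−(18, 11)|²=17]]
   so B = (22, 12)

B = (22, 12)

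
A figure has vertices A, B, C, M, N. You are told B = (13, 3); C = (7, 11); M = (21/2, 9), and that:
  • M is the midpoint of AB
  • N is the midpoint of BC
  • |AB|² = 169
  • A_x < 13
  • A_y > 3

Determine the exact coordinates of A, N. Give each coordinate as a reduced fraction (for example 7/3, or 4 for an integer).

A = (8, 15)
N = (10, 7)

1. A_x = 8  [A = 2·M−B = 2·(21/2, 9)−(13, 3)]
2. A_y = 15  [A = 2·M−B = 2·(21/2, 9)−(13, 3)]
   so A = (8, 15)
3. N_x = 10  [2·N = B+C = (13, 3)+(7, 11)]
4. N_y = 7  [2·N = B+C = (13, 3)+(7, 11)]
   so N = (10, 7)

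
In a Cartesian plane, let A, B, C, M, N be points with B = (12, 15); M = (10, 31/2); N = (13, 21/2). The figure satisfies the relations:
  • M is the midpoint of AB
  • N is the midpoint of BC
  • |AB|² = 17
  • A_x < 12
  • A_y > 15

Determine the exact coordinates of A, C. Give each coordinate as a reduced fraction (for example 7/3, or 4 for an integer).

1. A_x = 8  [A = 2·M−B = 2·(10, 31/2)−(12, 15)]
2. A_y = 16  [A = 2·M−B = 2·(10, 31/2)−(12, 15)]
   so A = (8, 16)
3. C_x = 14  [C = 2·N−B = 2·(13, 21/2)−(12, 15)]
4. C_y = 6  [C = 2·N−B = 2·(13, 21/2)−(12, 15)]
   so C = (14, 6)

A = (8, 16)
C = (14, 6)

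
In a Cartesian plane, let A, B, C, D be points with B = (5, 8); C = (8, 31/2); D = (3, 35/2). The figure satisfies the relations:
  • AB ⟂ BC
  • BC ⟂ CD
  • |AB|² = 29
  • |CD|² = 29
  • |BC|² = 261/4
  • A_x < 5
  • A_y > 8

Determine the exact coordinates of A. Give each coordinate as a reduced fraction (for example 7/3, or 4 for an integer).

1. A_x = 0  [[AB ⟂ BC ⇒ -3x-15/2y+75=0] ∩ [|A−(5, 8)|²=29]]
2. A_y = 10  [[AB ⟂ BC ⇒ -3x-15/2y+75=0] ∩ [|A−(5, 8)|²=29]]
   so A = (0, 10)

A = (0, 10)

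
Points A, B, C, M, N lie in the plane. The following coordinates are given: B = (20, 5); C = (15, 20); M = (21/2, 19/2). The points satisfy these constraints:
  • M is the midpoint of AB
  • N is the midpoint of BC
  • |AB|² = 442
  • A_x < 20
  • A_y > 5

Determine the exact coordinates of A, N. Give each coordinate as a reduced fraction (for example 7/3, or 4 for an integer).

A = (1, 14)
N = (35/2, 25/2)

1. A_x = 1  [A = 2·M−B = 2·(21/2, 19/2)−(20, 5)]
2. A_y = 14  [A = 2·M−B = 2·(21/2, 19/2)−(20, 5)]
   so A = (1, 14)
3. N_x = 35/2  [2·N = B+C = (20, 5)+(15, 20)]
4. N_y = 25/2  [2·N = B+C = (20, 5)+(15, 20)]
   so N = (35/2, 25/2)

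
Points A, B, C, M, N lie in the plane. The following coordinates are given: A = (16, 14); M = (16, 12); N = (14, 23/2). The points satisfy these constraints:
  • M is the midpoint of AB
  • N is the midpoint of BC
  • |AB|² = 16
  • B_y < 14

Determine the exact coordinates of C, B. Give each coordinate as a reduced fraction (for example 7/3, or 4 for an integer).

C = (12, 13)
B = (16, 10)

1. B_x = 16  [B = 2·M−A = 2·(16, 12)−(16, 14)]
2. B_y = 10  [B = 2·M−A = 2·(16, 12)−(16, 14)]
   so B = (16, 10)
3. C_x = 12  [C = 2·N−B = 2·(14, 23/2)−(16, 10)]
4. C_y = 13  [C = 2·N−B = 2·(14, 23/2)−(16, 10)]
   so C = (12, 13)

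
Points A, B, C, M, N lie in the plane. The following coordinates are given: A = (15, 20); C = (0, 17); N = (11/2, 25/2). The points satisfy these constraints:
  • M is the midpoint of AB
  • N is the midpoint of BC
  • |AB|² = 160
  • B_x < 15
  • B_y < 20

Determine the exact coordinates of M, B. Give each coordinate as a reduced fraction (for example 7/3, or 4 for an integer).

M = (13, 14)
B = (11, 8)

1. B_x = 11  [B = 2·N−C = 2·(11/2, 25/2)−(0, 17)]
2. B_y = 8  [B = 2·N−C = 2·(11/2, 25/2)−(0, 17)]
   so B = (11, 8)
3. M_x = 13  [2·M = A+B = (15, 20)+(11, 8)]
4. M_y = 14  [2·M = A+B = (15, 20)+(11, 8)]
   so M = (13, 14)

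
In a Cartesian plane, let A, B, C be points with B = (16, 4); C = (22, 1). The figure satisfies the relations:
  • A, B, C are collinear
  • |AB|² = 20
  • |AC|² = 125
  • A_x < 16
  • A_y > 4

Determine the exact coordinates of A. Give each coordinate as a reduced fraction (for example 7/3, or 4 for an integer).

A = (12, 6)

1. A_x = 12  [[A, B, C are collinear ⇒ 3x+6y-72=0] ∩ [|A−(16, 4)|²=20]]
2. A_y = 6  [[A, B, C are collinear ⇒ 3x+6y-72=0] ∩ [|A−(16, 4)|²=20]]
   so A = (12, 6)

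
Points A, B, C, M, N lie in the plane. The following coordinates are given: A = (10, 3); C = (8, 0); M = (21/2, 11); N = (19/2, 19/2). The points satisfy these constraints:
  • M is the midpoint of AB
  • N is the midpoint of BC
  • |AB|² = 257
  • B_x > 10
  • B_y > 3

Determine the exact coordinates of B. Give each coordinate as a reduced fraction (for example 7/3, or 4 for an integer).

1. B_x = 11  [B = 2·M−A = 2·(21/2, 11)−(10, 3)]
2. B_y = 19  [B = 2·M−A = 2·(21/2, 11)−(10, 3)]
   so B = (11, 19)

B = (11, 19)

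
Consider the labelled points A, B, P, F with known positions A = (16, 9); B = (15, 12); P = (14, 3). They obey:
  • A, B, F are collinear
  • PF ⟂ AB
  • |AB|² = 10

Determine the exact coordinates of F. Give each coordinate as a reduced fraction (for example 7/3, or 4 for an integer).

1. F_x = 88/5  [[A, B, F are collinear ⇒ -3x-1y+57=0] ∩ [PF ⟂ AB ⇒ -1x+3y+5=0]]
2. F_y = 21/5  [[A, B, F are collinear ⇒ -3x-1y+57=0] ∩ [PF ⟂ AB ⇒ -1x+3y+5=0]]
   so F = (88/5, 21/5)

F = (88/5, 21/5)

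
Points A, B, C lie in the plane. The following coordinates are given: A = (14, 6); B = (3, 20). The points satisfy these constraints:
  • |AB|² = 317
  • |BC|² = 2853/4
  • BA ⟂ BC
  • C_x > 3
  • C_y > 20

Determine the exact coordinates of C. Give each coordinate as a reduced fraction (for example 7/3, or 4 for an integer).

C = (24, 73/2)

1. C_x = 24  [[BA ⟂ BC ⇒ 11x-14y+247=0] ∩ [|C−(3, 20)|²=2853/4]]
2. C_y = 73/2  [[BA ⟂ BC ⇒ 11x-14y+247=0] ∩ [|C−(3, 20)|²=2853/4]]
   so C = (24, 73/2)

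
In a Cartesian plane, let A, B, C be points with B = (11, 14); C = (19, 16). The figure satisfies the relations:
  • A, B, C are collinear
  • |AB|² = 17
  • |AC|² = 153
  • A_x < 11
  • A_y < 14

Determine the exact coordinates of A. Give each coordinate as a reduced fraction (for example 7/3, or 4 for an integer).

A = (7, 13)

1. A_x = 7  [[A, B, C are collinear ⇒ -2x+8y-90=0] ∩ [|A−(11, 14)|²=17]]
2. A_y = 13  [[A, B, C are collinear ⇒ -2x+8y-90=0] ∩ [|A−(11, 14)|²=17]]
   so A = (7, 13)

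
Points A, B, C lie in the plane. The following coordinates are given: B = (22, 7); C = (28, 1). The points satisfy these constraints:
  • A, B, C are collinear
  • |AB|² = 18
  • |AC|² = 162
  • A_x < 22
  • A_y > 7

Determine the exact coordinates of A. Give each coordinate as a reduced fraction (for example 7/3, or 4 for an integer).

A = (19, 10)

1. A_x = 19  [[A, B, C are collinear ⇒ 6x+6y-174=0] ∩ [|A−(22, 7)|²=18]]
2. A_y = 10  [[A, B, C are collinear ⇒ 6x+6y-174=0] ∩ [|A−(22, 7)|²=18]]
   so A = (19, 10)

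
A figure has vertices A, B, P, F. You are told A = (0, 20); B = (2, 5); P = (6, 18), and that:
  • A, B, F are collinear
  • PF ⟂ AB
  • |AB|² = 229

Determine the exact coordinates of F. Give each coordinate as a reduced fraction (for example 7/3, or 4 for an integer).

F = (84/229, 3950/229)

1. F_x = 84/229  [[A, B, F are collinear ⇒ 15x+2y-40=0] ∩ [PF ⟂ AB ⇒ 2x-15y+258=0]]
2. F_y = 3950/229  [[A, B, F are collinear ⇒ 15x+2y-40=0] ∩ [PF ⟂ AB ⇒ 2x-15y+258=0]]
   so F = (84/229, 3950/229)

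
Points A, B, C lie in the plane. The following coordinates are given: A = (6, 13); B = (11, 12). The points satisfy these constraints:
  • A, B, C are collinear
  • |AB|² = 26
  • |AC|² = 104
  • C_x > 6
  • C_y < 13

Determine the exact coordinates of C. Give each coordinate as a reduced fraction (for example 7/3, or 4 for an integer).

1. C_x = 16  [[A, B, C are collinear ⇒ 1x+5y-71=0] ∩ [|C−(6, 13)|²=104]]
2. C_y = 11  [[A, B, C are collinear ⇒ 1x+5y-71=0] ∩ [|C−(6, 13)|²=104]]
   so C = (16, 11)

C = (16, 11)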